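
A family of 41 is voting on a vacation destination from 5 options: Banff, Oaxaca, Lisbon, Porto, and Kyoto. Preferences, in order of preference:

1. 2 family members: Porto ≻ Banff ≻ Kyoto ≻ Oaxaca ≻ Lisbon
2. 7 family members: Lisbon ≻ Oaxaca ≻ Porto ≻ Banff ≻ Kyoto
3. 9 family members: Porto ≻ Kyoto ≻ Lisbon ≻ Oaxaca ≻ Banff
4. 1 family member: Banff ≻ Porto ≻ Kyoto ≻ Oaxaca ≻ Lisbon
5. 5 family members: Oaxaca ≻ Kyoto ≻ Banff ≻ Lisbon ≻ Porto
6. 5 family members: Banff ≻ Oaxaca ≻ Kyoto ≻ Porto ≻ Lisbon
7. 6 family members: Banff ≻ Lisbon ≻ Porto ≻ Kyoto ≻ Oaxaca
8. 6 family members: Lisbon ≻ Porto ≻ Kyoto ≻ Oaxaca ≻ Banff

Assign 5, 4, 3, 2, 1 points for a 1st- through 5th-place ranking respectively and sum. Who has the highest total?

Porto

Banff: 2·4 + 7·2 + 9·1 + 1·5 + 5·3 + 5·5 + 6·5 + 6·1 = 112
Oaxaca: 2·2 + 7·4 + 9·2 + 1·2 + 5·5 + 5·4 + 6·1 + 6·2 = 115
Lisbon: 2·1 + 7·5 + 9·3 + 1·1 + 5·2 + 5·1 + 6·4 + 6·5 = 134
Porto: 2·5 + 7·3 + 9·5 + 1·4 + 5·1 + 5·2 + 6·3 + 6·4 = 137
Kyoto: 2·3 + 7·1 + 9·4 + 1·3 + 5·4 + 5·3 + 6·2 + 6·3 = 117
Porto has the highest Borda score (137).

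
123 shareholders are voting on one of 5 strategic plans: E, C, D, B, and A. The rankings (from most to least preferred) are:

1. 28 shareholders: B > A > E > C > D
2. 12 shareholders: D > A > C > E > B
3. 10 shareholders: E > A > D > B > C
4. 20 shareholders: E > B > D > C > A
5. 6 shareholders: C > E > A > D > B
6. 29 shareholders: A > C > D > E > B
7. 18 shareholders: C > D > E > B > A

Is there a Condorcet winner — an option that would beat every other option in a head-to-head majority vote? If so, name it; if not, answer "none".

none

Checking pairwise contests:
C beats E 65–58.
A beats C 79–44.
E beats D 64–59.
E beats B 95–28.
B beats A 66–57.
Every option loses at least one head-to-head, so there is no Condorcet winner.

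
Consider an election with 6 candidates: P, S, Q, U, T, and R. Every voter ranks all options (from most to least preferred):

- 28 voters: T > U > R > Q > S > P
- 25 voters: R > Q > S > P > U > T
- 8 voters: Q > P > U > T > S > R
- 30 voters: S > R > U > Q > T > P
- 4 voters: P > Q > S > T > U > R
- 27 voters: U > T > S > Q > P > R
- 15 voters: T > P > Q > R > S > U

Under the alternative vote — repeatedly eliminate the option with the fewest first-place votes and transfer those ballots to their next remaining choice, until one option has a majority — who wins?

T

Round 1: P 4, S 30, Q 8, U 27, T 43, R 25. Eliminate P.
Round 2: S 30, Q 12, U 27, T 43, R 25. Eliminate Q.
Round 3: S 34, U 35, T 43, R 25. Eliminate R.
Round 4: S 59, U 35, T 43. Eliminate U.
Round 5: S 59, T 78. T has a majority.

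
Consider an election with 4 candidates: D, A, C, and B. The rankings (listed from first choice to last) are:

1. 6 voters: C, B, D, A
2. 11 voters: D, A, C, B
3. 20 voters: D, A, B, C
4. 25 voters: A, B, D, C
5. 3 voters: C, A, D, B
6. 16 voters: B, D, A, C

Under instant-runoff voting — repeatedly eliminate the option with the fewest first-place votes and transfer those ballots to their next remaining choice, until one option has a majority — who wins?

D

Round 1: D 31, A 25, C 9, B 16. Eliminate C.
Round 2: D 31, A 28, B 22. Eliminate B.
Round 3: D 53, A 28. D has a majority.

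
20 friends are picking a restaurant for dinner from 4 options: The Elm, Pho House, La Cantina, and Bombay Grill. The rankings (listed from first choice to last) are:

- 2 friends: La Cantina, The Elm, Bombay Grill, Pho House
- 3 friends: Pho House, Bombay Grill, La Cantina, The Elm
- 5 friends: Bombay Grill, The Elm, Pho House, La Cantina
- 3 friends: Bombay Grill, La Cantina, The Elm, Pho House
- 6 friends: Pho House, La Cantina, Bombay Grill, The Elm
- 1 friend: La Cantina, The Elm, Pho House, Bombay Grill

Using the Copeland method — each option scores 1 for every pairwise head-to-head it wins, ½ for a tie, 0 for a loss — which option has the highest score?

Bombay Grill

The Elm: beats Pho House; loses to La Cantina and Bombay Grill → score 1.
Pho House: beats La Cantina; ties Bombay Grill; loses to The Elm → score 1.5.
La Cantina: beats The Elm; loses to Pho House and Bombay Grill → score 1.
Bombay Grill: beats The Elm and La Cantina; ties Pho House → score 2.5.
Bombay Grill has the best pairwise record.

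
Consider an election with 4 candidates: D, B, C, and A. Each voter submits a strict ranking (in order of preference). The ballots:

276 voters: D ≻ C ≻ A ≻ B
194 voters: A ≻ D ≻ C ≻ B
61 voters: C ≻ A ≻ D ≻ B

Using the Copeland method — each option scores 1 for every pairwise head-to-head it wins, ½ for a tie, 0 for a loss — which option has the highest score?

D

D: beats B, C, and A → score 3.
B: loses to D, C, and A → score 0.
C: beats B and A; loses to D → score 2.
A: beats B; loses to D and C → score 1.
D has the best pairwise record.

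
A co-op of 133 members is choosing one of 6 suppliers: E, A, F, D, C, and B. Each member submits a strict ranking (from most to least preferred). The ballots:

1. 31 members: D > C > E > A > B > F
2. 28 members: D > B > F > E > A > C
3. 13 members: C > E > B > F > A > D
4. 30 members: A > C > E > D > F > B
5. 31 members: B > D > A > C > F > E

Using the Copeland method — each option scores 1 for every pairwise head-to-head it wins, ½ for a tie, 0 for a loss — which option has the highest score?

E: beats A, F, and B; loses to D and C → score 3.
A: beats F and C; loses to E, D, and B → score 2.
F: loses to E, A, D, C, and B → score 0.
D: beats E, A, F, C, and B → score 5.
C: beats E, F, and B; loses to A and D → score 3.
B: beats A and F; loses to E, D, and C → score 2.
D has the best pairwise record.

D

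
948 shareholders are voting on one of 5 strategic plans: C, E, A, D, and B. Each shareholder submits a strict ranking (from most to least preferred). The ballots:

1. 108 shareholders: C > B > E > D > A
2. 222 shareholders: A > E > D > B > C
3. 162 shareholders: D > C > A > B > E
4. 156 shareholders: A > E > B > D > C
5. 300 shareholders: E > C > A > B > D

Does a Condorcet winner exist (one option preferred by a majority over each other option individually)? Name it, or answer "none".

none

Checking pairwise contests:
E beats C 678–270.
A beats E 540–408.
C beats A 570–378.
E beats D 786–162.
C beats B 570–378.
Every option loses at least one head-to-head, so there is no Condorcet winner.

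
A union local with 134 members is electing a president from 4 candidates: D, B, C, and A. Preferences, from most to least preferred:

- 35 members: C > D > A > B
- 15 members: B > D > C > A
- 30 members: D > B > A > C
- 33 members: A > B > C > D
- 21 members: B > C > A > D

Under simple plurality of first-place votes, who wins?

First-place votes: D 30, B 36, C 35, A 33.
B has the most first-place votes.

B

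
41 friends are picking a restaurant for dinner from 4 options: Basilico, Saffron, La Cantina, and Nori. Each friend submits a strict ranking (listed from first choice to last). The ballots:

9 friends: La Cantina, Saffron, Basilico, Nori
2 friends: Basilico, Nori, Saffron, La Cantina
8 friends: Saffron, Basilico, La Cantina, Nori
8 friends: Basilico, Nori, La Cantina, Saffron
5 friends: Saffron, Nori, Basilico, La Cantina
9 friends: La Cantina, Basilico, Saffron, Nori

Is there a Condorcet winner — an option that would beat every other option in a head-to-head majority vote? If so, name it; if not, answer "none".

Checking pairwise contests:
Saffron beats Basilico 22–19.
La Cantina beats Saffron 26–15.
Basilico beats La Cantina 23–18.
Basilico beats Nori 36–5.
Every option loses at least one head-to-head, so there is no Condorcet winner.

none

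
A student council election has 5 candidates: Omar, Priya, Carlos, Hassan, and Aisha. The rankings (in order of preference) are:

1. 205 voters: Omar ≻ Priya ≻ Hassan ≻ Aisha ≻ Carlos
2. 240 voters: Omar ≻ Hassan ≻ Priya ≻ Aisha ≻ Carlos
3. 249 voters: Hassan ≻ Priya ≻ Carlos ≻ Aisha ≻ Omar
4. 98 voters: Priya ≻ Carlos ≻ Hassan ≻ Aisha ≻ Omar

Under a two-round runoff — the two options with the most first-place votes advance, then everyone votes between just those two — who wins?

Omar

Round 1 first-place votes: Omar 445, Priya 98, Carlos 0, Hassan 249, Aisha 0.
Omar and Hassan advance.
Runoff: Omar is preferred to Hassan by 445 voters; Hassan by 347.
Omar wins the runoff.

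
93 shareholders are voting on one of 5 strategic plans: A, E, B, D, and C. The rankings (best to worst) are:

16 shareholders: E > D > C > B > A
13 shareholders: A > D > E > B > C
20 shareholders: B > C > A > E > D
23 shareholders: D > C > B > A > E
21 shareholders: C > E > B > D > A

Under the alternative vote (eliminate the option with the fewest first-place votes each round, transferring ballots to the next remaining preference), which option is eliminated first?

A

Round 1: A 13, E 16, B 20, D 23, C 21. Eliminate A.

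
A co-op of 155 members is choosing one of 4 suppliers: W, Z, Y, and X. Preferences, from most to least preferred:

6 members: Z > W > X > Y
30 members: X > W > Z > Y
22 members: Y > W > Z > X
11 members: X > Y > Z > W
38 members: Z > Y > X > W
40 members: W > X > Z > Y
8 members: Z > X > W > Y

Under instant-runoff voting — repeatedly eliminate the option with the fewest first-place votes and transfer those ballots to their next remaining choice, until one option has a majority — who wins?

Round 1: W 40, Z 52, Y 22, X 41. Eliminate Y.
Round 2: W 62, Z 52, X 41. Eliminate X.
Round 3: W 92, Z 63. W has a majority.

W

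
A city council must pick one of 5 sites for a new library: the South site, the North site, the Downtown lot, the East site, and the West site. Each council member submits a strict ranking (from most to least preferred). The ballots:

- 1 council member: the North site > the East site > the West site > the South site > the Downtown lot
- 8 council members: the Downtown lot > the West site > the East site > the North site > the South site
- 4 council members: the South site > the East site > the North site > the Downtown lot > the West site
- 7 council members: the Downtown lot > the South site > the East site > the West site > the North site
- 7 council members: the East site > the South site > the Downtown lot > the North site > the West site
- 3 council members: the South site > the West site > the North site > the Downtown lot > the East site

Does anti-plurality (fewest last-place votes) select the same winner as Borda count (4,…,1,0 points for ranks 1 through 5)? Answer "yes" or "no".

Anti-plurality — last-place votes: the South site 8, the North site 7, the Downtown lot 1, the East site 3, the West site 11. Winner: the Downtown lot.
Borda — scores: the South site 71, the North site 33, the Downtown lot 81, the East site 73, the West site 42. Winner: the Downtown lot.
The two methods agree.

yes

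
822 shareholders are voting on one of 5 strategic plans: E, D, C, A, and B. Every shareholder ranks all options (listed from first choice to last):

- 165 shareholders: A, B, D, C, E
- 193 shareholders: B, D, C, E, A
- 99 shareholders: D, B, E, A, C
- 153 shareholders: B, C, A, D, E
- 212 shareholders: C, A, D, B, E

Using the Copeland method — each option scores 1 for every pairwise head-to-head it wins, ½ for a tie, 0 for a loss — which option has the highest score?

E: loses to D, C, A, and B → score 0.
D: beats E and C; loses to A and B → score 2.
C: beats E and A; loses to D and B → score 2.
A: beats E and D; loses to C and B → score 2.
B: beats E, D, C, and A → score 4.
B has the best pairwise record.

B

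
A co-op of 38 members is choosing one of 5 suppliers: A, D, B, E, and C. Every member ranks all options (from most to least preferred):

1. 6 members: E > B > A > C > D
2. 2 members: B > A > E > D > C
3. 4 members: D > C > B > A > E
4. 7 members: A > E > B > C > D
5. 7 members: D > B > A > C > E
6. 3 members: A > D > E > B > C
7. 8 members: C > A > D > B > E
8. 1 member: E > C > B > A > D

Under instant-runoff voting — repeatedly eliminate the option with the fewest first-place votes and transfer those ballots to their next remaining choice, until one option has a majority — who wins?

Round 1: A 10, D 11, B 2, E 7, C 8. Eliminate B.
Round 2: A 12, D 11, E 7, C 8. Eliminate E.
Round 3: A 18, D 11, C 9. Eliminate C.
Round 4: A 27, D 11. A has a majority.

A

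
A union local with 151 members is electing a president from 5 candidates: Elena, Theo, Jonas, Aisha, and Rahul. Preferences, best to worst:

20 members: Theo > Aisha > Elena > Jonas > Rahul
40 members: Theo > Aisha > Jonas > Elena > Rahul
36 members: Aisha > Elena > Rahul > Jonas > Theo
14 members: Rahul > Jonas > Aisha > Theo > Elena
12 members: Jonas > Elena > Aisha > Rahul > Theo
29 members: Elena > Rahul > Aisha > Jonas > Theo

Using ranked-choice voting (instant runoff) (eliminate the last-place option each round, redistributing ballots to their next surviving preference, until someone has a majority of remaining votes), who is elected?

Aisha

Round 1: Elena 29, Theo 60, Jonas 12, Aisha 36, Rahul 14. Eliminate Jonas.
Round 2: Elena 41, Theo 60, Aisha 36, Rahul 14. Eliminate Rahul.
Round 3: Elena 41, Theo 60, Aisha 50. Eliminate Elena.
Round 4: Theo 60, Aisha 91. Aisha has a majority.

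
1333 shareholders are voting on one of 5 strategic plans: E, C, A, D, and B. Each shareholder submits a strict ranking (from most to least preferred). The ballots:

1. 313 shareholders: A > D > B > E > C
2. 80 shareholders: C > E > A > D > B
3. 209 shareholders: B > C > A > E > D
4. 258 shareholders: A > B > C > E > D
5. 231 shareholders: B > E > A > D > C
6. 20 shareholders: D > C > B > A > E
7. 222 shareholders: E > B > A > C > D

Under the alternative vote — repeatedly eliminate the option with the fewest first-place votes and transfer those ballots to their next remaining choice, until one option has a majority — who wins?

Round 1: E 222, C 80, A 571, D 20, B 440. Eliminate D.
Round 2: E 222, C 100, A 571, B 440. Eliminate C.
Round 3: E 302, A 571, B 460. Eliminate E.
Round 4: A 651, B 682. B has a majority.

B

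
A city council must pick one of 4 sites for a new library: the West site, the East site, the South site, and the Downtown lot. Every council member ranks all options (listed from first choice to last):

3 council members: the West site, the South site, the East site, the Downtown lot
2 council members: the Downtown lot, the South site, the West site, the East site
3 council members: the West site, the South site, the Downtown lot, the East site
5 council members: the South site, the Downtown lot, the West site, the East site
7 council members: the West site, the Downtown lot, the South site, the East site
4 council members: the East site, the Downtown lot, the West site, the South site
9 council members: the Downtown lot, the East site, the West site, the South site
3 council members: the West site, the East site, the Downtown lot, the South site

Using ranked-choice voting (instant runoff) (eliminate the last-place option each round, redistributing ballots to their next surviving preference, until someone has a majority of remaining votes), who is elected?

the Downtown lot

Round 1: the West site 16, the East site 4, the South site 5, the Downtown lot 11. Eliminate the East site.
Round 2: the West site 16, the South site 5, the Downtown lot 15. Eliminate the South site.
Round 3: the West site 16, the Downtown lot 20. The Downtown lot has a majority.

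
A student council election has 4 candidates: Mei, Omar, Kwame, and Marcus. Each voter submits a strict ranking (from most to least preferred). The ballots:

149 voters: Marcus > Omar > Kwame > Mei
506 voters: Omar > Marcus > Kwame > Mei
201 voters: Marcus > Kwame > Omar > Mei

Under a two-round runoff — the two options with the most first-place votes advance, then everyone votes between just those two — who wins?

Omar

Round 1 first-place votes: Mei 0, Omar 506, Kwame 0, Marcus 350.
Omar and Marcus advance.
Runoff: Omar is preferred to Marcus by 506 voters; Marcus by 350.
Omar wins the runoff.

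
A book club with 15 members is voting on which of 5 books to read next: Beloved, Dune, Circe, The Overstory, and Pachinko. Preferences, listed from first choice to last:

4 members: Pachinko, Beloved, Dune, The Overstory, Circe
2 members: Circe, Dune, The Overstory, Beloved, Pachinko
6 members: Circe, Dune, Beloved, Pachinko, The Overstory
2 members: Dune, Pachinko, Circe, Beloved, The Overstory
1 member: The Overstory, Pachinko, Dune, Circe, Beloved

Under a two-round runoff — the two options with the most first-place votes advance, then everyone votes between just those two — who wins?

Round 1 first-place votes: Beloved 0, Dune 2, Circe 8, The Overstory 1, Pachinko 4.
Circe and Pachinko advance.
Runoff: Circe is preferred to Pachinko by 8 voters; Pachinko by 7.
Circe wins the runoff.

Circe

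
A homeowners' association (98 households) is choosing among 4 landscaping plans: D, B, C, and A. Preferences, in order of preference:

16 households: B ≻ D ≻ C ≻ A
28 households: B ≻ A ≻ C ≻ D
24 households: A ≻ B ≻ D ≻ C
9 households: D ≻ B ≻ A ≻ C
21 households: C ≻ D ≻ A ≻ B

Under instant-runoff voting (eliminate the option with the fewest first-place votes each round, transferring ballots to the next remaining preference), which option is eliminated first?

Round 1: D 9, B 44, C 21, A 24. Eliminate D.

D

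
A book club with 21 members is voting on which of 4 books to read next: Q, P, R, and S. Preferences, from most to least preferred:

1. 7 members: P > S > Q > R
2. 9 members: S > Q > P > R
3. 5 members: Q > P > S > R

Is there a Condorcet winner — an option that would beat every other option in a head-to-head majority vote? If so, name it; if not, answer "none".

none

Checking pairwise contests:
S beats Q 16–5.
Q beats P 14–7.
Q beats R 21–0.
P beats S 12–9.
Every option loses at least one head-to-head, so there is no Condorcet winner.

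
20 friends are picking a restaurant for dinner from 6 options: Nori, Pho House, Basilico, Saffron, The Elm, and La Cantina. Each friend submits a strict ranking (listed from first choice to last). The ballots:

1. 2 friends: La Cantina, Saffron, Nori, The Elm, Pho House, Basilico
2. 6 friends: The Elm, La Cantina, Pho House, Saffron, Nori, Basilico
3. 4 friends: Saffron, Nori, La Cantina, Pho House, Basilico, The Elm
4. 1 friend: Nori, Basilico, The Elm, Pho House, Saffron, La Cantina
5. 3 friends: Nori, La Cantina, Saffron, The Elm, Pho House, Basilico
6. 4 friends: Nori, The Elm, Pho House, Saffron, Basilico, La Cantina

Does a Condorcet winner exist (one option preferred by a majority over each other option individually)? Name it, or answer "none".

none

Checking pairwise contests:
Saffron beats Nori 12–8.
Nori beats Pho House 14–6.
Nori beats Basilico 20–0.
Pho House beats Saffron 11–9.
Nori beats The Elm 14–6.
Nori beats La Cantina 12–8.
Every option loses at least one head-to-head, so there is no Condorcet winner.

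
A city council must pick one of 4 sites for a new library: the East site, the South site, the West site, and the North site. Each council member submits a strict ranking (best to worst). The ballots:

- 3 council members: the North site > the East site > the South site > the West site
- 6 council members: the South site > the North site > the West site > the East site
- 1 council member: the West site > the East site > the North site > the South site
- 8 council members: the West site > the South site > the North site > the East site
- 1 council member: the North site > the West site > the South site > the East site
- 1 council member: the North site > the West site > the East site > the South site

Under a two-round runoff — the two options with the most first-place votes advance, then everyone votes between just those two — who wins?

Round 1 first-place votes: the East site 0, the South site 6, the West site 9, the North site 5.
the West site and the South site advance.
Runoff: the West site is preferred to the South site by 11 voters; the South site by 9.
the West site wins the runoff.

the West site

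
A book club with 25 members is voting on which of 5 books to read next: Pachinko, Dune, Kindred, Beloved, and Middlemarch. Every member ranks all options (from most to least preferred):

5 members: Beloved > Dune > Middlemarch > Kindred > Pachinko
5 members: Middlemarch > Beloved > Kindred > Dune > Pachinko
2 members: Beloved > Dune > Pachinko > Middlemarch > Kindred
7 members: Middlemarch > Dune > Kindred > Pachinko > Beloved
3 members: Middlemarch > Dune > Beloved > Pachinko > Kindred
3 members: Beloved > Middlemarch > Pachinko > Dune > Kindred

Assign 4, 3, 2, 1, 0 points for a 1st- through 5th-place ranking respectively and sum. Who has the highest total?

Middlemarch

Pachinko: 5·0 + 5·0 + 2·2 + 7·1 + 3·1 + 3·2 = 20
Dune: 5·3 + 5·1 + 2·3 + 7·3 + 3·3 + 3·1 = 59
Kindred: 5·1 + 5·2 + 2·0 + 7·2 + 3·0 + 3·0 = 29
Beloved: 5·4 + 5·3 + 2·4 + 7·0 + 3·2 + 3·4 = 61
Middlemarch: 5·2 + 5·4 + 2·1 + 7·4 + 3·4 + 3·3 = 81
Middlemarch has the highest Borda score (81).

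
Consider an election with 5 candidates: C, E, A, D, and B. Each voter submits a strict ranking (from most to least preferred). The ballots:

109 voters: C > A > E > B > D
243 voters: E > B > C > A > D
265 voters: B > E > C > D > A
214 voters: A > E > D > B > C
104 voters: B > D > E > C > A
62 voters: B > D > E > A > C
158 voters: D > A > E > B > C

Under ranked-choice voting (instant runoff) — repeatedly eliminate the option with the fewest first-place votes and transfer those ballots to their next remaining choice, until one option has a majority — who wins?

Round 1: C 109, E 243, A 214, D 158, B 431. Eliminate C.
Round 2: E 243, A 323, D 158, B 431. Eliminate D.
Round 3: E 243, A 481, B 431. Eliminate E.
Round 4: A 481, B 674. B has a majority.

B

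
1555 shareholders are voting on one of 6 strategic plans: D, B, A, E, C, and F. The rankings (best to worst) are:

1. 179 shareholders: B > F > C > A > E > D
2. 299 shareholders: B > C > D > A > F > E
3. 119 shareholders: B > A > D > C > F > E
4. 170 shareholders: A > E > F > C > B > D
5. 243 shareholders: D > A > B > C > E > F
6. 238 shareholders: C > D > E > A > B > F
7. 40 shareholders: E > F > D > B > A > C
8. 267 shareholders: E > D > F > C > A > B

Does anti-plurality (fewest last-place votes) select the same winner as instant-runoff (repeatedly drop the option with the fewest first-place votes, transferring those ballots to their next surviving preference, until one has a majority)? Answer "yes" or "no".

no

Anti-plurality — last-place votes: D 349, B 267, A 0, E 418, C 40, F 481. Winner: A.
Instant-runoff — R1 D 243, B 597, A 170, E 307, C 238, F 0 (F out); R2 D 243, B 597, A 170, E 307, C 238 (A out); R3 D 243, B 597, E 477, C 238 (C out); R4 D 481, B 597, E 477 (E out); R5 D 788, B 767 (D winner). Winner: D.
The two methods disagree.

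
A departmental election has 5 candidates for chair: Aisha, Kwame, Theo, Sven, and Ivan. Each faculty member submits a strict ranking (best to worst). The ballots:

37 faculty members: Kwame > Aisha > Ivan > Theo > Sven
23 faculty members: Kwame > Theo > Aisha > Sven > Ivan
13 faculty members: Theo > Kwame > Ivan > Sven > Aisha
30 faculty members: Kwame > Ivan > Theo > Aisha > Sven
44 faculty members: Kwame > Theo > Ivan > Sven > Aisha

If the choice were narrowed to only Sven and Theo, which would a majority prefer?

Theo

Voters preferring Sven to Theo: 0; preferring Theo to Sven: 147.
Theo wins the head-to-head.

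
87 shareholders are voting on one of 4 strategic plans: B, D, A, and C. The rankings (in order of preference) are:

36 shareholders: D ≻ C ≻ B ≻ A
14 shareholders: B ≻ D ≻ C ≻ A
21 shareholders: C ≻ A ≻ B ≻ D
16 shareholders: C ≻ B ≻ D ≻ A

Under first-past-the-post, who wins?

C

First-place votes: B 14, D 36, A 0, C 37.
C has the most first-place votes.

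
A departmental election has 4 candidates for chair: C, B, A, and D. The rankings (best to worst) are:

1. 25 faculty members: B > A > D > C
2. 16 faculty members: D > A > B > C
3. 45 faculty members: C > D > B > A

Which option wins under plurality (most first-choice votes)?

C

First-place votes: C 45, B 25, A 0, D 16.
C has the most first-place votes.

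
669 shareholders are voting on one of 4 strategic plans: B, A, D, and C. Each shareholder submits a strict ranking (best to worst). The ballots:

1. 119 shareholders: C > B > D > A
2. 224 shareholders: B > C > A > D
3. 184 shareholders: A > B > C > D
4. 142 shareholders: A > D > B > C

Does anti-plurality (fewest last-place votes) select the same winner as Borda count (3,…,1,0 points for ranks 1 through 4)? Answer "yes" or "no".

Anti-plurality — last-place votes: B 0, A 119, D 408, C 142. Winner: B.
Borda — scores: B 1420, A 1202, D 403, C 989. Winner: B.
The two methods agree.

yes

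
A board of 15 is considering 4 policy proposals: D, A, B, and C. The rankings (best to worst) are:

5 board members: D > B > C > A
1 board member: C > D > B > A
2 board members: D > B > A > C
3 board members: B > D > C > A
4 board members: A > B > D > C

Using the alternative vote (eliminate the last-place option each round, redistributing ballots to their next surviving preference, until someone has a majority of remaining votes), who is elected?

D

Round 1: D 7, A 4, B 3, C 1. Eliminate C.
Round 2: D 8, A 4, B 3. D has a majority.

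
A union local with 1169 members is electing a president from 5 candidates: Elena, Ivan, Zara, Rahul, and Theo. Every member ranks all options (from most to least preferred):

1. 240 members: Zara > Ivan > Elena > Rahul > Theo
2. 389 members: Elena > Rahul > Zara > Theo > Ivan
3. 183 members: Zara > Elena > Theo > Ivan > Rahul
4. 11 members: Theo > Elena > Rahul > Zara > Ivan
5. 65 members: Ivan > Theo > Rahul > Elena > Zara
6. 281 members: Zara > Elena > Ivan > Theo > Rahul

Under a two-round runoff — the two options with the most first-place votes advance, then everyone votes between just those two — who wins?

Round 1 first-place votes: Elena 389, Ivan 65, Zara 704, Rahul 0, Theo 11.
Zara and Elena advance.
Runoff: Zara is preferred to Elena by 704 voters; Elena by 465.
Zara wins the runoff.

Zara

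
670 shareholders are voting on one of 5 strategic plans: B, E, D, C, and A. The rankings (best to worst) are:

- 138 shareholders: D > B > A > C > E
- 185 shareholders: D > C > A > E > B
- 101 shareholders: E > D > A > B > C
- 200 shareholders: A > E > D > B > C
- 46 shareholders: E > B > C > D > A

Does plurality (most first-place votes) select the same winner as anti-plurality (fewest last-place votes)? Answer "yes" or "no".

yes

Plurality — first-place votes: B 0, E 147, D 323, C 0, A 200. Winner: D.
Anti-plurality — last-place votes: B 185, E 138, D 0, C 301, A 46. Winner: D.
The two methods agree.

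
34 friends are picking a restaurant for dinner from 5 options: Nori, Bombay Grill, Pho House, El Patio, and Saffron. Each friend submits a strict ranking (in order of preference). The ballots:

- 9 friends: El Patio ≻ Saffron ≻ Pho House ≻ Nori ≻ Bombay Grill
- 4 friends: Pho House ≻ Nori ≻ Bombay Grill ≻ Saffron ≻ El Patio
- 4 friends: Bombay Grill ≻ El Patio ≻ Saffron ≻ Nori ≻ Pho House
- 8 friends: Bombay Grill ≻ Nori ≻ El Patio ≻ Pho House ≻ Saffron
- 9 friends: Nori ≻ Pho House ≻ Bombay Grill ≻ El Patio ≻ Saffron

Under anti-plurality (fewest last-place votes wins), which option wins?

Nori

Last-place votes: Nori 0, Bombay Grill 9, Pho House 4, El Patio 4, Saffron 17.
Nori is ranked last by the fewest voters, so Nori wins.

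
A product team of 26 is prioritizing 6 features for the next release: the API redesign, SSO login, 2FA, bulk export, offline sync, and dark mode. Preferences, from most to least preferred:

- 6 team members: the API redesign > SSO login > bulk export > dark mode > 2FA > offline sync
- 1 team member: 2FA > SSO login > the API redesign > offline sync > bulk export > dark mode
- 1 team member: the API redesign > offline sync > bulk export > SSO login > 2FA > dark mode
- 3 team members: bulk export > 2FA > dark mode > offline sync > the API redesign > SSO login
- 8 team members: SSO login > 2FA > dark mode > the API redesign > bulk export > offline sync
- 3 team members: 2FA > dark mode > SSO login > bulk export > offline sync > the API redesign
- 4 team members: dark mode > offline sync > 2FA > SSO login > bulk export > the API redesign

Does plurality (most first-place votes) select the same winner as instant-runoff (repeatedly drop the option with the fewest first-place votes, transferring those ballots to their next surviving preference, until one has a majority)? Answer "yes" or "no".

yes

Plurality — first-place votes: the API redesign 7, SSO login 8, 2FA 4, bulk export 3, offline sync 0, dark mode 4. Winner: SSO login.
Instant-runoff — R1 the API redesign 7, SSO login 8, 2FA 4, bulk export 3, offline sync 0, dark mode 4 (offline sync out); R2 the API redesign 7, SSO login 8, 2FA 4, bulk export 3, dark mode 4 (bulk export out); R3 the API redesign 7, SSO login 8, 2FA 7, dark mode 4 (dark mode out); R4 the API redesign 7, SSO login 8, 2FA 11 (the API redesign out); R5 SSO login 15, 2FA 11 (SSO login winner). Winner: SSO login.
The two methods agree.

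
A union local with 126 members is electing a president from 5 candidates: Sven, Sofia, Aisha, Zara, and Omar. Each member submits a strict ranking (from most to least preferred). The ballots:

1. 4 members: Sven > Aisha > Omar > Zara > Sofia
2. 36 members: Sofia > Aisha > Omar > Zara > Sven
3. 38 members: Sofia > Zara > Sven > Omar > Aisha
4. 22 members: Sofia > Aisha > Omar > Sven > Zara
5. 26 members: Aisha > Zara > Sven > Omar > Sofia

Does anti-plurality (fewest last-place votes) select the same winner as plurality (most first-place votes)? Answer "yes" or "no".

no

Anti-plurality — last-place votes: Sven 36, Sofia 30, Aisha 38, Zara 22, Omar 0. Winner: Omar.
Plurality — first-place votes: Sven 4, Sofia 96, Aisha 26, Zara 0, Omar 0. Winner: Sofia.
The two methods disagree.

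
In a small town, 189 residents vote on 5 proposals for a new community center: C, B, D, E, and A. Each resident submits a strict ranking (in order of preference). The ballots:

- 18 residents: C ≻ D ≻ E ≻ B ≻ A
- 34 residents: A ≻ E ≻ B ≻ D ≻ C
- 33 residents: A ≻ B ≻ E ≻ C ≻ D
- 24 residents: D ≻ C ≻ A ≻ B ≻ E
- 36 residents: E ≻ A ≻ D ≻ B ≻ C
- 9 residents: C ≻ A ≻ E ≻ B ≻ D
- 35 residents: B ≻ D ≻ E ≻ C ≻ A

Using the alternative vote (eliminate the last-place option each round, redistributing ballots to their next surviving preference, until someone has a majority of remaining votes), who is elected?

Round 1: C 27, B 35, D 24, E 36, A 67. Eliminate D.
Round 2: C 51, B 35, E 36, A 67. Eliminate B.
Round 3: C 51, E 71, A 67. Eliminate C.
Round 4: E 89, A 100. A has a majority.

A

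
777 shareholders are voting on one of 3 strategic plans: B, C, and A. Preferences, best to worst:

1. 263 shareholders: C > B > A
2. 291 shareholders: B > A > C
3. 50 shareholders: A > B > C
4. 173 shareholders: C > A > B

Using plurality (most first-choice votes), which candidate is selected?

First-place votes: B 291, C 436, A 50.
C has the most first-place votes.

C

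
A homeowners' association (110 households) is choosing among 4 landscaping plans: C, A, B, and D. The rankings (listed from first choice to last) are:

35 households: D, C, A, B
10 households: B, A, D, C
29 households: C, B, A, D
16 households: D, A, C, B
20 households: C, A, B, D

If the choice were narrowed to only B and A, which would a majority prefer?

Voters preferring B to A: 39; preferring A to B: 71.
A wins the head-to-head.

A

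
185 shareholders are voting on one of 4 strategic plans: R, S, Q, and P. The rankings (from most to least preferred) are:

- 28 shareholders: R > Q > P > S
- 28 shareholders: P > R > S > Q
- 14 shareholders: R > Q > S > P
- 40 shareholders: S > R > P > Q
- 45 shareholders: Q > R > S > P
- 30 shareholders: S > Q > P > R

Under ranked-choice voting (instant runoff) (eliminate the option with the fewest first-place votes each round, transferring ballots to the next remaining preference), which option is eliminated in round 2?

Q

Round 1: R 42, S 70, Q 45, P 28. Eliminate P.
Round 2: R 70, S 70, Q 45. Eliminate Q.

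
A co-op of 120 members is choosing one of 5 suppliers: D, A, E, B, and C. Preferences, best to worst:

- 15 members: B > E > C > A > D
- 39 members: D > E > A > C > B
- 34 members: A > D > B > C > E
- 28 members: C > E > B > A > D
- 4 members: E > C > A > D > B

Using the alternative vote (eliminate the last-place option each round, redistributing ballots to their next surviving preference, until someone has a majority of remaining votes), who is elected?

D

Round 1: D 39, A 34, E 4, B 15, C 28. Eliminate E.
Round 2: D 39, A 34, B 15, C 32. Eliminate B.
Round 3: D 39, A 34, C 47. Eliminate A.
Round 4: D 73, C 47. D has a majority.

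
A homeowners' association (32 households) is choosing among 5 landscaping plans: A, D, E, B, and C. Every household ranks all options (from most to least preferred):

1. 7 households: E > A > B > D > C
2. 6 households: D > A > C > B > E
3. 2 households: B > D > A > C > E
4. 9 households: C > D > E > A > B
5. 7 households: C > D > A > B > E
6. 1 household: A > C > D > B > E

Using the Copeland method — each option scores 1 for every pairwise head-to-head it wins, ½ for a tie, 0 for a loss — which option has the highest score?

A: beats B; ties E and C; loses to D → score 2.
D: beats A, E, and B; loses to C → score 3.
E: ties A and B; loses to D and C → score 1.
B: ties E; loses to A, D, and C → score 0.5.
C: beats D, E, and B; ties A → score 3.5.
C has the best pairwise record.

C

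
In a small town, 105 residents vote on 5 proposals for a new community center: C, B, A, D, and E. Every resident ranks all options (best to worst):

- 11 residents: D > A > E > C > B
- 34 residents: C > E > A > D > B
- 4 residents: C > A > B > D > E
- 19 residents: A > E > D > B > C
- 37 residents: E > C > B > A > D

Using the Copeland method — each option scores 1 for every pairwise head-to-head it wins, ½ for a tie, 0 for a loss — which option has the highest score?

C: beats B, A, and D; loses to E → score 3.
B: loses to C, A, D, and E → score 0.
A: beats B and D; loses to C and E → score 2.
D: beats B; loses to C, A, and E → score 1.
E: beats C, B, A, and D → score 4.
E has the best pairwise record.

E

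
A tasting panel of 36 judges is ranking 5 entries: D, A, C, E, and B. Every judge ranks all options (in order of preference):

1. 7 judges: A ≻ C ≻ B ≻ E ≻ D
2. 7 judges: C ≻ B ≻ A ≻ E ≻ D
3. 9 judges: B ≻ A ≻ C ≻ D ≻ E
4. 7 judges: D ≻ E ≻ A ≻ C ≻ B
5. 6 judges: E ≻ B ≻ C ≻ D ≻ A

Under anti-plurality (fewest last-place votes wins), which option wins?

Last-place votes: D 14, A 6, C 0, E 9, B 7.
C is ranked last by the fewest voters, so C wins.

C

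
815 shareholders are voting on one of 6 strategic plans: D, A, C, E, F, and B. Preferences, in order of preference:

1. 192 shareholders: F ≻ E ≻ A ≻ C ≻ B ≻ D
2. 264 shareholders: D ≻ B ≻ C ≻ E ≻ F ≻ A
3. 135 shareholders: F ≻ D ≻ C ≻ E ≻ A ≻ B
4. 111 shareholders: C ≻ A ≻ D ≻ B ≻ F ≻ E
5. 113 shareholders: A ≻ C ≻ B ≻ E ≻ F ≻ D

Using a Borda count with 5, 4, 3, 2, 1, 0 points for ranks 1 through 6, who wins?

D: 192·0 + 264·5 + 135·4 + 111·3 + 113·0 = 2193
A: 192·3 + 264·0 + 135·1 + 111·4 + 113·5 = 1720
C: 192·2 + 264·3 + 135·3 + 111·5 + 113·4 = 2588
E: 192·4 + 264·2 + 135·2 + 111·0 + 113·2 = 1792
F: 192·5 + 264·1 + 135·5 + 111·1 + 113·1 = 2123
B: 192·1 + 264·4 + 135·0 + 111·2 + 113·3 = 1809
C has the highest Borda score (2588).

C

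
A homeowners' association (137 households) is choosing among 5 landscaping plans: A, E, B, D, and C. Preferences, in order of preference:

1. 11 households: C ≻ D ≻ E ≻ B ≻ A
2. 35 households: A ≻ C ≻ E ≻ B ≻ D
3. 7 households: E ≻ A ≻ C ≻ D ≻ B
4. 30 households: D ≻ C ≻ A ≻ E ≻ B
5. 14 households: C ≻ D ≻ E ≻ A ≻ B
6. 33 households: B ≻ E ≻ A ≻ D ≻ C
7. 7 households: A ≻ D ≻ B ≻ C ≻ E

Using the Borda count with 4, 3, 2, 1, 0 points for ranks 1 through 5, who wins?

A

A: 11·0 + 35·4 + 7·3 + 30·2 + 14·1 + 33·2 + 7·4 = 329
E: 11·2 + 35·2 + 7·4 + 30·1 + 14·2 + 33·3 + 7·0 = 277
B: 11·1 + 35·1 + 7·0 + 30·0 + 14·0 + 33·4 + 7·2 = 192
D: 11·3 + 35·0 + 7·1 + 30·4 + 14·3 + 33·1 + 7·3 = 256
C: 11·4 + 35·3 + 7·2 + 30·3 + 14·4 + 33·0 + 7·1 = 316
A has the highest Borda score (329).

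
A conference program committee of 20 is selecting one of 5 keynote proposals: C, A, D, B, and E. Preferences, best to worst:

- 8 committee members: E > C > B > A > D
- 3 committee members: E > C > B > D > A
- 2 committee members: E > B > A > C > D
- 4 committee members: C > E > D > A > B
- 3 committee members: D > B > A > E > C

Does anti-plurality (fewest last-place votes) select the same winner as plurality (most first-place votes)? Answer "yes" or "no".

yes

Anti-plurality — last-place votes: C 3, A 3, D 10, B 4, E 0. Winner: E.
Plurality — first-place votes: C 4, A 0, D 3, B 0, E 13. Winner: E.
The two methods agree.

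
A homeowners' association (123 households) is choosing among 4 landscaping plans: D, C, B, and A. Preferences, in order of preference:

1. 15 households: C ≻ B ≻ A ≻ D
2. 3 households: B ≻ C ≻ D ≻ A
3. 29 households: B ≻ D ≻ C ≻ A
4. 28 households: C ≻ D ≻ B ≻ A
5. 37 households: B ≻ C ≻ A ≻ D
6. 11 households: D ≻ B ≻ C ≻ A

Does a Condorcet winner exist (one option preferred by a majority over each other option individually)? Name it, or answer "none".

B

B vs D: 84–39 for B.
B vs C: 80–43 for B.
B vs A: 123–0 for B.
B beats every other option head-to-head.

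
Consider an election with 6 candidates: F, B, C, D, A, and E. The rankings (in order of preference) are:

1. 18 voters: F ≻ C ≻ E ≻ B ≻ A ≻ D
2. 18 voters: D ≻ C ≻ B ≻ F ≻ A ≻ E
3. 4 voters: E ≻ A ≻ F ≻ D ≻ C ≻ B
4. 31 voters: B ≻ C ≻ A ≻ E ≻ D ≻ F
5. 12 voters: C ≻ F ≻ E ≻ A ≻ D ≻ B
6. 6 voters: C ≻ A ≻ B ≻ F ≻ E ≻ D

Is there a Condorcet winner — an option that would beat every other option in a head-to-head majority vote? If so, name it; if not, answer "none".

C vs F: 67–22 for C.
C vs B: 58–31 for C.
C vs D: 67–22 for C.
C vs A: 85–4 for C.
C vs E: 85–4 for C.
C beats every other option head-to-head.

C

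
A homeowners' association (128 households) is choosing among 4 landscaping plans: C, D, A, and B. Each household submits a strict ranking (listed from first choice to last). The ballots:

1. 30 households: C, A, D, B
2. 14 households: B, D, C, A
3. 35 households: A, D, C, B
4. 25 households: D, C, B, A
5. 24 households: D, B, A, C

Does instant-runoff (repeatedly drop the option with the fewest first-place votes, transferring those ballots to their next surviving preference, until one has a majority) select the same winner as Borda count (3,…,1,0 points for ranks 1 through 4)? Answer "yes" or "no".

no

Instant-runoff — R1 C 30, D 49, A 35, B 14 (B out); R2 C 30, D 63, A 35 (C out); R3 D 63, A 65 (A winner). Winner: A.
Borda — scores: C 189, D 275, A 189, B 115. Winner: D.
The two methods disagree.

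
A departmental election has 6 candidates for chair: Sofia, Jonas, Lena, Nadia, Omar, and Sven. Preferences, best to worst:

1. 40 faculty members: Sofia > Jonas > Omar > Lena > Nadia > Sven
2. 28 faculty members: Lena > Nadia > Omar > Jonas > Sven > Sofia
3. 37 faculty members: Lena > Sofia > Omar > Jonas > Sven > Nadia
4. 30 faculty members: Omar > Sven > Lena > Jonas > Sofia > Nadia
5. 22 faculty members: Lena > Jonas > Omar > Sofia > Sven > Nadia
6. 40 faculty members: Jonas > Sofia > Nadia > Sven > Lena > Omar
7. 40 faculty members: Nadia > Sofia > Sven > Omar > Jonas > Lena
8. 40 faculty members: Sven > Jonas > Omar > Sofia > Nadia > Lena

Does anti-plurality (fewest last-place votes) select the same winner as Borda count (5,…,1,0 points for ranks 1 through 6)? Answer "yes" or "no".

Anti-plurality — last-place votes: Sofia 28, Jonas 0, Lena 80, Nadia 89, Omar 40, Sven 40. Winner: Jonas.
Borda — scores: Sofia 822, Jonas 838, Lena 645, Nadia 512, Omar 731, Sven 607. Winner: Jonas.
The two methods agree.

yes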